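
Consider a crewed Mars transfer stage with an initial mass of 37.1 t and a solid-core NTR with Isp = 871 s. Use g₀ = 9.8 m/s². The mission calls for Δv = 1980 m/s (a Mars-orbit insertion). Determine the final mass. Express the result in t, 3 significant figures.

v_e = Isp · g₀ = 871 × 9.8 = 8535.8 m/s.
From the ideal rocket equation, m₀/m_f = exp(Δv / v_e) = exp(1980 / 8535.8) = exp(0.2320) = 1.2611.
m_f = m₀ / 1.2611 = 37.1 / 1.2611 = 29.4188 t.

final mass ≈ 29.4 t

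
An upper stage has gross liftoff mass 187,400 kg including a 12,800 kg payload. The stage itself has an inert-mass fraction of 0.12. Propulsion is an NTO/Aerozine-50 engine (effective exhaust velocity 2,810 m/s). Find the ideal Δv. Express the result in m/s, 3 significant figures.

Δv ≈ 4820 m/s

Stage wet mass = m₀ − payload = 187,400 − 12,800 = 174,600 kg.
Stage dry mass = ε × stage wet mass = 0.12 × 174,600 = 20,952 kg.
Burnout mass m_f = stage dry + payload = 20,952 + 12,800 = 33,752 kg.
Δv = v_e · ln(187,400/33,752) = 2810.0 × ln(5.552) = 2810.0 × 1.7142 ≈ 4817 m/s.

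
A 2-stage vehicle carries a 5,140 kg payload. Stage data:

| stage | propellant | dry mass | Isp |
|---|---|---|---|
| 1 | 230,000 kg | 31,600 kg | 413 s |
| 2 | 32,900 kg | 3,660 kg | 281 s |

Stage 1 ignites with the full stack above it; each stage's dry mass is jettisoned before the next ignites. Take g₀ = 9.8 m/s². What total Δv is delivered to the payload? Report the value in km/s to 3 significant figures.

Δv ≈ 10.0 km/s

Ignition mass of stage 1 = 230,000+31,600 + 32,900+3,660 + 5,140 = 303,300 kg.
Stage 1: m₀ = 303,300 kg, m_f = 303,300 − 230,000 = 73,300 kg; Δv = 413×9.8×ln(4.138) = 4047.4×1.4202 ≈ 5748 m/s.
Stage 2: m₀ = 41,700 kg, m_f = 41,700 − 32,900 = 8,800 kg; Δv = 281×9.8×ln(4.739) = 2753.8×1.5557 ≈ 4284 m/s.
Total Δv = 5748 + 4284 = 10032 m/s.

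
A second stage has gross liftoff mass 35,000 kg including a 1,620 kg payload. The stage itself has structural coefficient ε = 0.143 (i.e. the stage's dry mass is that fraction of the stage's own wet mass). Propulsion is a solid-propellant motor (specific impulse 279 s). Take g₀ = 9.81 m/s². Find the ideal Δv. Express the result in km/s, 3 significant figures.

Stage wet mass = m₀ − payload = 35,000 − 1,620 = 33,380 kg.
Stage dry mass = ε × stage wet mass = 0.143 × 33,380 = 4,773.34 kg.
Burnout mass m_f = stage dry + payload = 4,773.34 + 1,620 = 6,393.34 kg.
v_e = Isp · g₀ = 279 × 9.81 = 2737.0 m/s.
By the Tsiolkovsky rocket equation, Δv = v_e · ln(35,000/6,393.34) = 2737.0 × ln(5.474) = 2737.0 × 1.7001 ≈ 4653 m/s.

Δv ≈ 4.65 km/s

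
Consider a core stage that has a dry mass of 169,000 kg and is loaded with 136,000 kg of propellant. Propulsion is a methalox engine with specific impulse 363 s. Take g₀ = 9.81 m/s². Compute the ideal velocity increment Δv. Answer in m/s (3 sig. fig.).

v_e = Isp · g₀ = 363 × 9.81 = 3561.0 m/s.
m₀ = m_dry + m_prop = 169,000 + 136,000 = 305,000 kg.
Rocket equation: Δv = v_e · ln(m₀/m_f) = 3561.0 × ln(1.805) = 3561.0 × 0.5904 ≈ 2102.5 m/s.

Δv ≈ 2100 m/s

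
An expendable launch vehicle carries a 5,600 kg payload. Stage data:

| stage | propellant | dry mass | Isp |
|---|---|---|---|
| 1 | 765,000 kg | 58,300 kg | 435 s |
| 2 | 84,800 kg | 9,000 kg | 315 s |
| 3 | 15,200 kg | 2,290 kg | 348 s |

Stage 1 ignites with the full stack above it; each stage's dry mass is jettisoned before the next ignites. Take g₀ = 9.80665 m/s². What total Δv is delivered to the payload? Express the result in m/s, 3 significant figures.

Δv ≈ 14800 m/s

Ignition mass of stage 1 = 765,000+58,300 + 84,800+9,000 + 15,200+2,290 + 5,600 = 940,190 kg.
Stage 1: m₀ = 940,190 kg, m_f = 940,190 − 765,000 = 175,190 kg; Δv = 435×9.80665×ln(5.367) = 4265.9×1.6802 ≈ 7168 m/s.
Stage 2: m₀ = 116,890 kg, m_f = 116,890 − 84,800 = 32,090 kg; Δv = 315×9.80665×ln(3.643) = 3089.1×1.2927 ≈ 3993 m/s.
Stage 3: m₀ = 23,090 kg, m_f = 23,090 − 15,200 = 7,890 kg; Δv = 348×9.80665×ln(2.926) = 3412.7×1.0738 ≈ 3665 m/s.
Total Δv = 7168 + 3993 + 3665 = 14826 m/s.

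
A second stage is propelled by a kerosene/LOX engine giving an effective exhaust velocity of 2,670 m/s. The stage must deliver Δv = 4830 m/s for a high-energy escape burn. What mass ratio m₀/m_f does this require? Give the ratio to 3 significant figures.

Using Δv = v_e ln(m₀/m_f): m₀/m_f = exp(Δv / v_e) = exp(4830 / 2670.0) = exp(1.8090) = 6.1043.

mass ratio ≈ 6.10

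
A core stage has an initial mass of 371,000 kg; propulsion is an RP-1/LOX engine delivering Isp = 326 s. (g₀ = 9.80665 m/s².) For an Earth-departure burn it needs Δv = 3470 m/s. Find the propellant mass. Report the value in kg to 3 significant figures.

v_e = Isp · g₀ = 326 × 9.80665 = 3197.0 m/s.
Rocket equation: m₀/m_f = exp(Δv / v_e) = exp(3470 / 3197.0) = exp(1.0854) = 2.9606.
m_f = 371,000 / 2.9606 = 125,312 kg, so propellant = m₀ − m_f = 371,000 − 125,312 = 245,688 kg.

propellant mass ≈ 246000 kg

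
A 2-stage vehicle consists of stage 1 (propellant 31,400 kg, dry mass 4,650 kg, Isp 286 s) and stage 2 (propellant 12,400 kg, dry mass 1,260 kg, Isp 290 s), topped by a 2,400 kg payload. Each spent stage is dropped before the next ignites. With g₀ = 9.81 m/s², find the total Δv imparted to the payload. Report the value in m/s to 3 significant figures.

Δv ≈ 6800 m/s

Ignition mass of stage 1 = 31,400+4,650 + 12,400+1,260 + 2,400 = 52,110 kg.
Stage 1: m₀ = 52,110 kg, m_f = 52,110 − 31,400 = 20,710 kg; Δv = 286×9.81×ln(2.516) = 2805.7×0.9227 ≈ 2589 m/s.
Stage 2: m₀ = 16,060 kg, m_f = 16,060 − 12,400 = 3,660 kg; Δv = 290×9.81×ln(4.388) = 2844.9×1.4789 ≈ 4207 m/s.
Total Δv = 2589 + 4207 = 6796 m/s.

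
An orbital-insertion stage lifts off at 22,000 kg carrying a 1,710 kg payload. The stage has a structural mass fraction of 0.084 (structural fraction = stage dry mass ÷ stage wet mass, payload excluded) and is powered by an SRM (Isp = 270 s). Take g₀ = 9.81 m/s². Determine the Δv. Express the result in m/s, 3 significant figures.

Δv ≈ 4930 m/s

Stage wet mass = m₀ − payload = 22,000 − 1,710 = 20,290 kg.
Stage dry mass = ε × stage wet mass = 0.084 × 20,290 = 1,704.36 kg.
Burnout mass m_f = stage dry + payload = 1,704.36 + 1,710 = 3,414.36 kg.
v_e = Isp · g₀ = 270 × 9.81 = 2648.7 m/s.
From the ideal rocket equation, Δv = v_e · ln(22,000/3,414.36) = 2648.7 × ln(6.443) = 2648.7 × 1.8631 ≈ 4935 m/s.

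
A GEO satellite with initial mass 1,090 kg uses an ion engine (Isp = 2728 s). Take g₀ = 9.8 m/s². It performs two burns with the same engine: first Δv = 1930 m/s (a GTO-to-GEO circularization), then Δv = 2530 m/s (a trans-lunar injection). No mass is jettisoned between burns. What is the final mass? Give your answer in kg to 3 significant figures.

final mass ≈ 923 kg

v_e = Isp · g₀ = 2728 × 9.8 = 26734.4 m/s.
After the first burn: m = 1090 × exp(−1930/26734.4) = 1090 × 0.93035 = 1,014.08 kg.
After the second burn: m = 1,014.08 × exp(−2530/26734.4) = 1,014.08 × 0.90971 = 922.519 kg.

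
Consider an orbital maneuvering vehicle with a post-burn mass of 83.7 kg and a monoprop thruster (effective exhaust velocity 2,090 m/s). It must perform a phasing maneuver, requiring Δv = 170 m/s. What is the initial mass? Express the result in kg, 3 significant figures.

m₀/m_f = exp(Δv / v_e) = exp(170 / 2090.0) = exp(0.0813) = 1.0847.
m₀ = m_f × 1.0847 = 83.7 × 1.0847 = 90.7894 kg.

initial mass ≈ 90.8 kg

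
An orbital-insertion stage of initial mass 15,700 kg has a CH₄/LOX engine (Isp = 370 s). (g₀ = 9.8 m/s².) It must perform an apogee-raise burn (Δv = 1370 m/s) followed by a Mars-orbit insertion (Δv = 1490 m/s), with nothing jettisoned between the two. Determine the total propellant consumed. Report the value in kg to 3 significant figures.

v_e = Isp · g₀ = 370 × 9.8 = 3626.0 m/s.
After the first burn: m = 15700 × exp(−1370/3626.0) = 15700 × 0.68535 = 10,760 kg.
After the second burn: m = 10,760 × exp(−1490/3626.0) = 10,760 × 0.66304 = 7,134.31 kg.
Total propellant = m₀ − m_final = 15700 − 7,134.31 = 8,565.69 kg.

total propellant consumed ≈ 8570 kg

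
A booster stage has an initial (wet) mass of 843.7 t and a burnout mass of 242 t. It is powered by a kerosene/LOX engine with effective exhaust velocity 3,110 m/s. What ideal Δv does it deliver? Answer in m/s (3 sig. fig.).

Using Δv = v_e ln(m₀/m_f): Δv = v_e · ln(m₀/m_f) = 3110.0 × ln(3.486) = 3110.0 × 1.2489 ≈ 3884.0 m/s.

Δv ≈ 3880 m/s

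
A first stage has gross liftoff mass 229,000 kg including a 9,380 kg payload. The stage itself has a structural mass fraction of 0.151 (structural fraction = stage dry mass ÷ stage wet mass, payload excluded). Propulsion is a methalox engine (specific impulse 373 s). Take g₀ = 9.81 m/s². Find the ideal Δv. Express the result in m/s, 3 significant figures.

Δv ≈ 6160 m/s

Stage wet mass = m₀ − payload = 229,000 − 9,380 = 219,620 kg.
Stage dry mass = ε × stage wet mass = 0.151 × 219,620 = 33,162.6 kg.
Burnout mass m_f = stage dry + payload = 33,162.6 + 9,380 = 42,542.6 kg.
v_e = Isp · g₀ = 373 × 9.81 = 3659.1 m/s.
Rocket equation: Δv = v_e · ln(229,000/42,542.6) = 3659.1 × ln(5.383) = 3659.1 × 1.6832 ≈ 6159 m/s.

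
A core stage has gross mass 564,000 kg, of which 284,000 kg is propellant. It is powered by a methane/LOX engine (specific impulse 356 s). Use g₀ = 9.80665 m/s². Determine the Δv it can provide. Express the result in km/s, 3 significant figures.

Δv ≈ 2.44 km/s

v_e = Isp · g₀ = 356 × 9.80665 = 3491.2 m/s.
m_f = m₀ − m_prop = 564,000 − 284,000 = 280,000 kg.
Using Δv = v_e ln(m₀/m_f): Δv = v_e · ln(m₀/m_f) = 3491.2 × ln(2.014) = 3491.2 × 0.7003 ≈ 2444.7 m/s.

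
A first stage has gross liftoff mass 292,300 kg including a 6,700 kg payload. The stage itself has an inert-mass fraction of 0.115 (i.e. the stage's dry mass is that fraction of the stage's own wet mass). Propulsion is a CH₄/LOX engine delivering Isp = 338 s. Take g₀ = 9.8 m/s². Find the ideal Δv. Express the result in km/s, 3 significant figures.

Stage wet mass = m₀ − payload = 292,300 − 6,700 = 285,600 kg.
Stage dry mass = ε × stage wet mass = 0.115 × 285,600 = 32,844 kg.
Burnout mass m_f = stage dry + payload = 32,844 + 6,700 = 39,544 kg.
v_e = Isp · g₀ = 338 × 9.8 = 3312.4 m/s.
From the ideal rocket equation, Δv = v_e · ln(292,300/39,544) = 3312.4 × ln(7.392) = 3312.4 × 2.0004 ≈ 6626 m/s.

Δv ≈ 6.63 km/s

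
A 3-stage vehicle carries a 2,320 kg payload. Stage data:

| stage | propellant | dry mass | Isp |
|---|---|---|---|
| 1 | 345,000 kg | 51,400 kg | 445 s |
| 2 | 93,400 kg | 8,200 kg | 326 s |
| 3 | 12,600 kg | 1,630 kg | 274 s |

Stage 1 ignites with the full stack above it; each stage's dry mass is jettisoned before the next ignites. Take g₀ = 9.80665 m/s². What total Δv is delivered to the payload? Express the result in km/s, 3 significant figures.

Ignition mass of stage 1 = 345,000+51,400 + 93,400+8,200 + 12,600+1,630 + 2,320 = 514,550 kg.
Stage 1: m₀ = 514,550 kg, m_f = 514,550 − 345,000 = 169,550 kg; Δv = 445×9.80665×ln(3.035) = 4364.0×1.1101 ≈ 4845 m/s.
Stage 2: m₀ = 118,150 kg, m_f = 118,150 − 93,400 = 24,750 kg; Δv = 326×9.80665×ln(4.774) = 3197.0×1.5631 ≈ 4997 m/s.
Stage 3: m₀ = 16,550 kg, m_f = 16,550 − 12,600 = 3,950 kg; Δv = 274×9.80665×ln(4.19) = 2687.0×1.4327 ≈ 3850 m/s.
Total Δv = 4845 + 4997 + 3850 = 13692 m/s.

Δv ≈ 13.7 km/s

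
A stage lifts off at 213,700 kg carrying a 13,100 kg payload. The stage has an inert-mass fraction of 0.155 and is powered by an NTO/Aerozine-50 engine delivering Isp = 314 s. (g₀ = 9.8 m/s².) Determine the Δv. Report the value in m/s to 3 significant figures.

Stage wet mass = m₀ − payload = 213,700 − 13,100 = 200,600 kg.
Stage dry mass = ε × stage wet mass = 0.155 × 200,600 = 31,093 kg.
Burnout mass m_f = stage dry + payload = 31,093 + 13,100 = 44,193 kg.
v_e = Isp · g₀ = 314 × 9.8 = 3077.2 m/s.
Δv = v_e · ln(213,700/44,193) = 3077.2 × ln(4.836) = 3077.2 × 1.5760 ≈ 4850 m/s.

Δv ≈ 4850 m/s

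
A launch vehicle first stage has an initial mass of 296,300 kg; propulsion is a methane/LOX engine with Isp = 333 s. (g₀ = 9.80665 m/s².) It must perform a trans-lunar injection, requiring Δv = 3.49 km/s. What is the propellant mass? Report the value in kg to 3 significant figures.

v_e = Isp · g₀ = 333 × 9.80665 = 3265.6 m/s.
From the ideal rocket equation, m₀/m_f = exp(Δv / v_e) = exp(3490 / 3265.6) = exp(1.0687) = 2.9116.
m_f = 296,300 / 2.9116 = 101,765 kg, so propellant = m₀ − m_f = 296,300 − 101,765 = 194,535 kg.

propellant mass ≈ 195000 kg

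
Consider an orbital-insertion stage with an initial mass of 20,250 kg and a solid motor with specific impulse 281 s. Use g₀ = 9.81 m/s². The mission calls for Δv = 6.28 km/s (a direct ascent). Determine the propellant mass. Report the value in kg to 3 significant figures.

propellant mass ≈ 18200 kg

v_e = Isp · g₀ = 281 × 9.81 = 2756.6 m/s.
By the Tsiolkovsky rocket equation, m₀/m_f = exp(Δv / v_e) = exp(6280 / 2756.6) = exp(2.2782) = 9.7587.
m_f = 20,250 / 9.7587 = 2,075.07 kg, so propellant = m₀ − m_f = 20,250 − 2,075.07 = 18,174.93 kg.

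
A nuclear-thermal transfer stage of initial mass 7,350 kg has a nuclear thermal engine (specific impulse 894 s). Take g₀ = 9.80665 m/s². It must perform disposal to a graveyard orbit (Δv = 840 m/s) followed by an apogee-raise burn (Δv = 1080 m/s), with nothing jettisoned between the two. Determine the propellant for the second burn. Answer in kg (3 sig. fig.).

propellant for the second burn ≈ 774 kg

v_e = Isp · g₀ = 894 × 9.80665 = 8767.1 m/s.
After the first burn: m = 7350 × exp(−840/8767.1) = 7350 × 0.90863 = 6,678.43 kg.
After the second burn: m = 6,678.43 × exp(−1080/8767.1) = 6,678.43 × 0.88410 = 5,904.4 kg.
Second-burn propellant = 6,678.43 − 5,904.4 = 774.03 kg.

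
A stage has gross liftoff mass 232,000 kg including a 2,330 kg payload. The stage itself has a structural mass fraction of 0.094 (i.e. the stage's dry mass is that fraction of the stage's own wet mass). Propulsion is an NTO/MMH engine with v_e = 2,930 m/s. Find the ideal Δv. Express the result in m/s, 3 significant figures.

Δv ≈ 6660 m/s

Stage wet mass = m₀ − payload = 232,000 − 2,330 = 229,670 kg.
Stage dry mass = ε × stage wet mass = 0.094 × 229,670 = 21,589 kg.
Burnout mass m_f = stage dry + payload = 21,589 + 2,330 = 23,919 kg.
From the ideal rocket equation, Δv = v_e · ln(232,000/23,919) = 2930.0 × ln(9.699) = 2930.0 × 2.2721 ≈ 6657 m/s.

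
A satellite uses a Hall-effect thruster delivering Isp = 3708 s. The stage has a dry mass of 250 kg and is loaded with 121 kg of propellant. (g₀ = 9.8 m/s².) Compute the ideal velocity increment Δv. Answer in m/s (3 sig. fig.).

Δv ≈ 14300 m/s

v_e = Isp · g₀ = 3708 × 9.8 = 36338.4 m/s.
m₀ = m_dry + m_prop = 250 + 121 = 371 kg.
Δv = v_e · ln(m₀/m_f) = 36338.4 × ln(1.484) = 36338.4 × 0.3947 ≈ 14344.3 m/s.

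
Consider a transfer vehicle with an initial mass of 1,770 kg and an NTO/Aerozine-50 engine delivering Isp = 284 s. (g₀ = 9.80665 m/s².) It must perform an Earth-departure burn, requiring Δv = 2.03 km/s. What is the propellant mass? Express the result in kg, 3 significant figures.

v_e = Isp · g₀ = 284 × 9.80665 = 2785.1 m/s.
By the Tsiolkovsky rocket equation, m₀/m_f = exp(Δv / v_e) = exp(2030 / 2785.1) = exp(0.7289) = 2.0728.
m_f = 1,770 / 2.0728 = 853.917 kg, so propellant = m₀ − m_f = 1,770 − 853.917 = 916.083 kg.

propellant mass ≈ 916 kg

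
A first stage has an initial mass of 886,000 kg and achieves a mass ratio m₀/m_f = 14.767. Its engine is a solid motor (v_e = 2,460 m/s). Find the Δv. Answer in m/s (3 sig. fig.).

Δv = v_e · ln(14.767) = 2460.0 × 2.6924 ≈ 6623.3 m/s.

Δv ≈ 6620 m/s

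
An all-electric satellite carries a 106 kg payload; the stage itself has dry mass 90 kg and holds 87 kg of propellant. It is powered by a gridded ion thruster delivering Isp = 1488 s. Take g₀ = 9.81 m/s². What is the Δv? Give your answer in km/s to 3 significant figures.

Δv ≈ 5.36 km/s

v_e = Isp · g₀ = 1488 × 9.81 = 14597.3 m/s.
m₀ = payload + dry + propellant = 106 + 90 + 87 = 283 kg.
m_f = payload + dry = 106 + 90 = 196 kg.
Using Δv = v_e ln(m₀/m_f): Δv = v_e · ln(m₀/m_f) = 14597.3 × ln(1.444) = 14597.3 × 0.3673 ≈ 5362.1 m/s.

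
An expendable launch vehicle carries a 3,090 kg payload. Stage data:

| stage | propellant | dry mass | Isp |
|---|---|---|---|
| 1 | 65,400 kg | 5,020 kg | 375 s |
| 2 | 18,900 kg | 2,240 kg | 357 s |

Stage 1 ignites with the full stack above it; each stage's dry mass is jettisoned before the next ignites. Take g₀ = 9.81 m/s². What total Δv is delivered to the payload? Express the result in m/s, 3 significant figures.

Δv ≈ 9620 m/s

Ignition mass of stage 1 = 65,400+5,020 + 18,900+2,240 + 3,090 = 94,650 kg.
Stage 1: m₀ = 94,650 kg, m_f = 94,650 − 65,400 = 29,250 kg; Δv = 375×9.81×ln(3.236) = 3678.8×1.1743 ≈ 4320 m/s.
Stage 2: m₀ = 24,230 kg, m_f = 24,230 − 18,900 = 5,330 kg; Δv = 357×9.81×ln(4.546) = 3502.2×1.5142 ≈ 5303 m/s.
Total Δv = 4320 + 5303 = 9623 m/s.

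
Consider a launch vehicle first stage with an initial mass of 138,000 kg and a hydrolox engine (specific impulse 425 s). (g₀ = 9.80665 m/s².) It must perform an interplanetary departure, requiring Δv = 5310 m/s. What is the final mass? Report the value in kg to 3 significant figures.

v_e = Isp · g₀ = 425 × 9.80665 = 4167.8 m/s.
From the ideal rocket equation, m₀/m_f = exp(Δv / v_e) = exp(5310 / 4167.8) = exp(1.2740) = 3.5753.
m_f = m₀ / 3.5753 = 138,000 / 3.5753 = 38,598.2 kg.

final mass ≈ 38600 kg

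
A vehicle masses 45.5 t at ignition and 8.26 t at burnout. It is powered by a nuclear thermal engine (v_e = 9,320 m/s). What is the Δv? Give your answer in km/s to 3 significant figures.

From the ideal rocket equation, Δv = v_e · ln(m₀/m_f) = 9320.0 × ln(5.508) = 9320.0 × 1.7063 ≈ 15902.6 m/s.

Δv ≈ 15.9 km/s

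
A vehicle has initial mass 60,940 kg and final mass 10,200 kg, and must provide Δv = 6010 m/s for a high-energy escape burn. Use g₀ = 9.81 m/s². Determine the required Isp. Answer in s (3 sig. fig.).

Isp ≈ 343 s

ln(m₀/m_f) = ln(60940/10200) = ln(5.975) = 1.7875.
Rocket equation: v_e = Δv / ln(m₀/m_f) = 6010 / 1.7875 = 3362.2 m/s.
Isp = v_e / g₀ = 3362.2 / 9.81 = 342.7 s.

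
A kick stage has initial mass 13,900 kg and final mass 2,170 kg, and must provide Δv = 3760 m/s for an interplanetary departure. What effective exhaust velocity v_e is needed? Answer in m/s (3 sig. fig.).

ln(m₀/m_f) = ln(13900/2170) = ln(6.406) = 1.8572.
By the Tsiolkovsky rocket equation, v_e = Δv / ln(m₀/m_f) = 3760 / 1.8572 = 2024.6 m/s.

v_e ≈ 2020 m/s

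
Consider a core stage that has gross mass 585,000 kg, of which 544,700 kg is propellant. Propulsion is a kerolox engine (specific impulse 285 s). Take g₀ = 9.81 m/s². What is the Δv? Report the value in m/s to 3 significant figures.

v_e = Isp · g₀ = 285 × 9.81 = 2795.9 m/s.
m_f = m₀ − m_prop = 585,000 − 544,700 = 40,300 kg.
Using Δv = v_e ln(m₀/m_f): Δv = v_e · ln(m₀/m_f) = 2795.9 × ln(14.52) = 2795.9 × 2.6753 ≈ 7479.6 m/s.

Δv ≈ 7480 m/s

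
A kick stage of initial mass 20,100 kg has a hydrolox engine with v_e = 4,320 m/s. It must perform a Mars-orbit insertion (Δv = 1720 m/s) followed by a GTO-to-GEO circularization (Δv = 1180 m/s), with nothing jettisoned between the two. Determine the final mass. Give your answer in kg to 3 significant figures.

After the first burn: m = 20100 × exp(−1720/4320.0) = 20100 × 0.67156 = 13,498.4 kg.
After the second burn: m = 13,498.4 × exp(−1180/4320.0) = 13,498.4 × 0.76098 = 10,272 kg.

final mass ≈ 10300 kg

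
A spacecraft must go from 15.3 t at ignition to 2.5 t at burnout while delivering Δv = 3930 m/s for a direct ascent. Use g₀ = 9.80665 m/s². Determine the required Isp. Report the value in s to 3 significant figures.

ln(m₀/m_f) = ln(15300/2500) = ln(6.12) = 1.8116.
v_e = Δv / ln(m₀/m_f) = 3930 / 1.8116 = 2169.4 m/s.
Isp = v_e / g₀ = 2169.4 / 9.80665 = 221.2 s.

Isp ≈ 221 s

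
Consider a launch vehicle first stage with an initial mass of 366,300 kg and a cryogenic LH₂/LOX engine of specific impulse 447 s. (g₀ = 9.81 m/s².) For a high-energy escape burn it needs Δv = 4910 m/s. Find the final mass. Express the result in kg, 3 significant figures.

final mass ≈ 120000 kg

v_e = Isp · g₀ = 447 × 9.81 = 4385.1 m/s.
Using Δv = v_e ln(m₀/m_f): m₀/m_f = exp(Δv / v_e) = exp(4910 / 4385.1) = exp(1.1197) = 3.0640.
m_f = m₀ / 3.0640 = 366,300 / 3.0640 = 119,550 kg.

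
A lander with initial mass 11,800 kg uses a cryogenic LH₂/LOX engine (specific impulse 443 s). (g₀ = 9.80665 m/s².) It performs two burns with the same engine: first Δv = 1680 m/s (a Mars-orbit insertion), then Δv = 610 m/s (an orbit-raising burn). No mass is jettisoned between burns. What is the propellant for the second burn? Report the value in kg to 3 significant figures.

v_e = Isp · g₀ = 443 × 9.80665 = 4344.3 m/s.
After the first burn: m = 11800 × exp(−1680/4344.3) = 11800 × 0.67929 = 8,015.62 kg.
After the second burn: m = 8,015.62 × exp(−610/4344.3) = 8,015.62 × 0.86900 = 6,965.57 kg.
Second-burn propellant = 8,015.62 − 6,965.57 = 1,050.05 kg.

propellant for the second burn ≈ 1050 kg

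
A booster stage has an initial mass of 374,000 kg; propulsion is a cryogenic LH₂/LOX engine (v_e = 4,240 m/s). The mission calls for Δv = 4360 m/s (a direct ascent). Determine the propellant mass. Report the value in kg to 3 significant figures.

propellant mass ≈ 240000 kg

By the Tsiolkovsky rocket equation, m₀/m_f = exp(Δv / v_e) = exp(4360 / 4240.0) = exp(1.0283) = 2.7963.
m_f = 374,000 / 2.7963 = 133,748 kg, so propellant = m₀ − m_f = 374,000 − 133,748 = 240,252 kg.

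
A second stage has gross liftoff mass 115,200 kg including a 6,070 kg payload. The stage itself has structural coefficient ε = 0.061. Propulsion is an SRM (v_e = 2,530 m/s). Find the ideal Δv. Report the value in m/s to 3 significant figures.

Δv ≈ 5570 m/s

Stage wet mass = m₀ − payload = 115,200 − 6,070 = 109,130 kg.
Stage dry mass = ε × stage wet mass = 0.061 × 109,130 = 6,656.93 kg.
Burnout mass m_f = stage dry + payload = 6,656.93 + 6,070 = 12,726.93 kg.
From the ideal rocket equation, Δv = v_e · ln(115,200/12,726.93) = 2530.0 × ln(9.052) = 2530.0 × 2.2029 ≈ 5573 m/s.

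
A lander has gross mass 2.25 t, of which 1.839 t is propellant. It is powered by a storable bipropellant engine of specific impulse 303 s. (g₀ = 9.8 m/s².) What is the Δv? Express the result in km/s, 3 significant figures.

Δv ≈ 5.05 km/s

v_e = Isp · g₀ = 303 × 9.8 = 2969.4 m/s.
m_f = m₀ − m_prop = 2.25 − 1.839 = 0.411 t.
By the Tsiolkovsky rocket equation, Δv = v_e · ln(m₀/m_f) = 2969.4 × ln(5.474) = 2969.4 × 1.7001 ≈ 5048.3 m/s.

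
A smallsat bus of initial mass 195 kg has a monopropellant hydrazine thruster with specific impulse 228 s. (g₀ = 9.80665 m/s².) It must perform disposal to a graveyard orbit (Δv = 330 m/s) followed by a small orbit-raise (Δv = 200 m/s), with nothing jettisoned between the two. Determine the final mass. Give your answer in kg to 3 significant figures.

final mass ≈ 154 kg

v_e = Isp · g₀ = 228 × 9.80665 = 2235.9 m/s.
After the first burn: m = 195 × exp(−330/2235.9) = 195 × 0.86278 = 168.242 kg.
After the second burn: m = 168.242 × exp(−200/2235.9) = 168.242 × 0.91444 = 153.847 kg.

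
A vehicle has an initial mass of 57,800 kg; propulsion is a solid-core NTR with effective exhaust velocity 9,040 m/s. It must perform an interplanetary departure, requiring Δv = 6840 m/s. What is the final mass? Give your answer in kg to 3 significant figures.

final mass ≈ 27100 kg

From the ideal rocket equation, m₀/m_f = exp(Δv / v_e) = exp(6840 / 9040.0) = exp(0.7566) = 2.1311.
m_f = m₀ / 2.1311 = 57,800 / 2.1311 = 27,122.1 kg.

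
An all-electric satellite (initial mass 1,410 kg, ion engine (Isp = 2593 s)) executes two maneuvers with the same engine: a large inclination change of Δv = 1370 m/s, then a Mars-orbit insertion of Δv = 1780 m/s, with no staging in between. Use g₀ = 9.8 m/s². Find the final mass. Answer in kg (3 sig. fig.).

v_e = Isp · g₀ = 2593 × 9.8 = 25411.4 m/s.
After the first burn: m = 1410 × exp(−1370/25411.4) = 1410 × 0.94751 = 1,335.99 kg.
After the second burn: m = 1,335.99 × exp(−1780/25411.4) = 1,335.99 × 0.93235 = 1,245.61 kg.

final mass ≈ 1250 kg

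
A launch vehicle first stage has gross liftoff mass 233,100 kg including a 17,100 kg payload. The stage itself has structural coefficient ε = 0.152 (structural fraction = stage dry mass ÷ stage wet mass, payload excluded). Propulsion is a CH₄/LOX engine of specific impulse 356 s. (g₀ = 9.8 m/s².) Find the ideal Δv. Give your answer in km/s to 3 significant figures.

Δv ≈ 5.38 km/s

Stage wet mass = m₀ − payload = 233,100 − 17,100 = 216,000 kg.
Stage dry mass = ε × stage wet mass = 0.152 × 216,000 = 32,832 kg.
Burnout mass m_f = stage dry + payload = 32,832 + 17,100 = 49,932 kg.
v_e = Isp · g₀ = 356 × 9.8 = 3488.8 m/s.
Rocket equation: Δv = v_e · ln(233,100/49,932) = 3488.8 × ln(4.668) = 3488.8 × 1.5408 ≈ 5376 m/s.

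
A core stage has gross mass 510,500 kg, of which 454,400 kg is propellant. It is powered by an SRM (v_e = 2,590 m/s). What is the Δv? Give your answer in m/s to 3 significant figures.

Δv ≈ 5720 m/s

m_f = m₀ − m_prop = 510,500 − 454,400 = 56,100 kg.
Δv = v_e · ln(m₀/m_f) = 2590.0 × ln(9.1) = 2590.0 × 2.2083 ≈ 5719.4 m/s.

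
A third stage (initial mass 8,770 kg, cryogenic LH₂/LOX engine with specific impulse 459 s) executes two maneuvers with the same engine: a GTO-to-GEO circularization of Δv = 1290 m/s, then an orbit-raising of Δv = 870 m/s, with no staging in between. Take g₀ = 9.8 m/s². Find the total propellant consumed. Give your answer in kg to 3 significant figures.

total propellant consumed ≈ 3340 kg

v_e = Isp · g₀ = 459 × 9.8 = 4498.2 m/s.
After the first burn: m = 8770 × exp(−1290/4498.2) = 8770 × 0.75068 = 6,583.46 kg.
After the second burn: m = 6,583.46 × exp(−870/4498.2) = 6,583.46 × 0.82414 = 5,425.69 kg.
Total propellant = m₀ − m_final = 8770 − 5,425.69 = 3,344.31 kg.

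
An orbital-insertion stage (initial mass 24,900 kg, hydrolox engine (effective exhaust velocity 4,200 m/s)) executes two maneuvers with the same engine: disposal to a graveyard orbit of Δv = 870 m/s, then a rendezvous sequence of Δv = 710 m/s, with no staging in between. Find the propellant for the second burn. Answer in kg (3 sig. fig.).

After the first burn: m = 24900 × exp(−870/4200.0) = 24900 × 0.81290 = 20,241.2 kg.
After the second burn: m = 20,241.2 × exp(−710/4200.0) = 20,241.2 × 0.84447 = 17,093.1 kg.
Second-burn propellant = 20,241.2 − 17,093.1 = 3,148.1 kg.

propellant for the second burn ≈ 3150 kg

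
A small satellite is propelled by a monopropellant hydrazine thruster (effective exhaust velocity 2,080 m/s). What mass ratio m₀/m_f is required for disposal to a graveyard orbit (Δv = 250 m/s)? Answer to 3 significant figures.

By the Tsiolkovsky rocket equation, m₀/m_f = exp(Δv / v_e) = exp(250 / 2080.0) = exp(0.1202) = 1.1277.

mass ratio ≈ 1.13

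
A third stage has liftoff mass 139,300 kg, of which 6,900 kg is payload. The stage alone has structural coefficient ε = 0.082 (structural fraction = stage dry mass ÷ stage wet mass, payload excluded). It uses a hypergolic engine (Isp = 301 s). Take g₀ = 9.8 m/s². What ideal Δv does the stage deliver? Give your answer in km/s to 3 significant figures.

Δv ≈ 6.08 km/s

Stage wet mass = m₀ − payload = 139,300 − 6,900 = 132,400 kg.
Stage dry mass = ε × stage wet mass = 0.082 × 132,400 = 10,856.8 kg.
Burnout mass m_f = stage dry + payload = 10,856.8 + 6,900 = 17,756.8 kg.
v_e = Isp · g₀ = 301 × 9.8 = 2949.8 m/s.
From the ideal rocket equation, Δv = v_e · ln(139,300/17,756.8) = 2949.8 × ln(7.845) = 2949.8 × 2.0599 ≈ 6076 m/s.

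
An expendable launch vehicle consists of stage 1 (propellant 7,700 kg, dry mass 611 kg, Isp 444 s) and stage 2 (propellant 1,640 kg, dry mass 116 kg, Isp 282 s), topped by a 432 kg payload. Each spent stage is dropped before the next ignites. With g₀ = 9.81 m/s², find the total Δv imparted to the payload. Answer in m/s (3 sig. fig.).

Ignition mass of stage 1 = 7,700+611 + 1,640+116 + 432 = 10,499 kg.
Stage 1: m₀ = 10,499 kg, m_f = 10,499 − 7,700 = 2,799 kg; Δv = 444×9.81×ln(3.751) = 4355.6×1.3220 ≈ 5758 m/s.
Stage 2: m₀ = 2,188 kg, m_f = 2,188 − 1,640 = 548 kg; Δv = 282×9.81×ln(3.993) = 2766.4×1.3845 ≈ 3830 m/s.
Total Δv = 5758 + 3830 = 9588 m/s.

Δv ≈ 9590 m/s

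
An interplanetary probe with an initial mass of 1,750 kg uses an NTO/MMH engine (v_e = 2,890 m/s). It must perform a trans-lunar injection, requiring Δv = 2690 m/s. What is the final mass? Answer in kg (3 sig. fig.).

final mass ≈ 690 kg

Rocket equation: m₀/m_f = exp(Δv / v_e) = exp(2690 / 2890.0) = exp(0.9308) = 2.5365.
m_f = m₀ / 2.5365 = 1,750 / 2.5365 = 689.927 kg.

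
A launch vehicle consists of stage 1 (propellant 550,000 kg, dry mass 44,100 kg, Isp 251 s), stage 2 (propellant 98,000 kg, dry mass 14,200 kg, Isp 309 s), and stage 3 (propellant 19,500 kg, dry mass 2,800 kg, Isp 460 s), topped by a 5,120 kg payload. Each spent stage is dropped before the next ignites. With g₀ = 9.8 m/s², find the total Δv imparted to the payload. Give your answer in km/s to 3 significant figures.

Ignition mass of stage 1 = 550,000+44,100 + 98,000+14,200 + 19,500+2,800 + 5,120 = 733,720 kg.
Stage 1: m₀ = 733,720 kg, m_f = 733,720 − 550,000 = 183,720 kg; Δv = 251×9.8×ln(3.994) = 2459.8×1.3847 ≈ 3406 m/s.
Stage 2: m₀ = 139,620 kg, m_f = 139,620 − 98,000 = 41,620 kg; Δv = 309×9.8×ln(3.355) = 3028.2×1.2103 ≈ 3665 m/s.
Stage 3: m₀ = 27,420 kg, m_f = 27,420 − 19,500 = 7,920 kg; Δv = 460×9.8×ln(3.462) = 4508.0×1.2419 ≈ 5598 m/s.
Total Δv = 3406 + 3665 + 5598 = 12669 m/s.

Δv ≈ 12.7 km/s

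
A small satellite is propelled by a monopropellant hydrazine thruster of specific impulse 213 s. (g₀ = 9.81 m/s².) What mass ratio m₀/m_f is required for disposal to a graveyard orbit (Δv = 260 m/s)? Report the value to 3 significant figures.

mass ratio ≈ 1.13

v_e = Isp · g₀ = 213 × 9.81 = 2089.5 m/s.
Using Δv = v_e ln(m₀/m_f): m₀/m_f = exp(Δv / v_e) = exp(260 / 2089.5) = exp(0.1244) = 1.1325.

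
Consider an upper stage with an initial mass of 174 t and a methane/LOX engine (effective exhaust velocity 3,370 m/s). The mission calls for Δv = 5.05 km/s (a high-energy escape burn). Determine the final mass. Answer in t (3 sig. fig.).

Rocket equation: m₀/m_f = exp(Δv / v_e) = exp(5050 / 3370.0) = exp(1.4985) = 4.4750.
m_f = m₀ / 4.4750 = 174 / 4.4750 = 38.8827 t.

final mass ≈ 38.9 t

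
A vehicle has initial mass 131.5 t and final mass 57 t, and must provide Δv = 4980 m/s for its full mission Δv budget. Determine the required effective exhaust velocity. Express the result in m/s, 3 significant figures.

ln(m₀/m_f) = ln(131500/57000) = ln(2.307) = 0.8360.
v_e = Δv / ln(m₀/m_f) = 4980 / 0.8360 = 5957.3 m/s.

v_e ≈ 5960 m/s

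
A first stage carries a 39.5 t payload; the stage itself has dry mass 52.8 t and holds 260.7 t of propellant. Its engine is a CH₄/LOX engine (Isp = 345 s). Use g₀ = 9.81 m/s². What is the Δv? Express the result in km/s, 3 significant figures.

Δv ≈ 4.54 km/s

v_e = Isp · g₀ = 345 × 9.81 = 3384.5 m/s.
m₀ = payload + dry + propellant = 39.5 + 52.8 + 260.7 = 353 t.
m_f = payload + dry = 39.5 + 52.8 = 92.3 t.
Rocket equation: Δv = v_e · ln(m₀/m_f) = 3384.5 × ln(3.824) = 3384.5 × 1.3414 ≈ 4540.0 m/s.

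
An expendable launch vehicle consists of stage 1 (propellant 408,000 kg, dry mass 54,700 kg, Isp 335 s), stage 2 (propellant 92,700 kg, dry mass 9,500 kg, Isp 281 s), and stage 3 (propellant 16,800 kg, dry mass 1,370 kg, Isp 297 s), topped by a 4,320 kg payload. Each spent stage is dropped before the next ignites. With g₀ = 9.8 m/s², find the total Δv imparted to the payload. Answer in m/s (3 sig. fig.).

Ignition mass of stage 1 = 408,000+54,700 + 92,700+9,500 + 16,800+1,370 + 4,320 = 587,390 kg.
Stage 1: m₀ = 587,390 kg, m_f = 587,390 − 408,000 = 179,390 kg; Δv = 335×9.8×ln(3.274) = 3283.0×1.1861 ≈ 3894 m/s.
Stage 2: m₀ = 124,690 kg, m_f = 124,690 − 92,700 = 31,990 kg; Δv = 281×9.8×ln(3.898) = 2753.8×1.3604 ≈ 3746 m/s.
Stage 3: m₀ = 22,490 kg, m_f = 22,490 − 16,800 = 5,690 kg; Δv = 297×9.8×ln(3.953) = 2910.6×1.3744 ≈ 4000 m/s.
Total Δv = 3894 + 3746 + 4000 = 11640 m/s.

Δv ≈ 11600 m/s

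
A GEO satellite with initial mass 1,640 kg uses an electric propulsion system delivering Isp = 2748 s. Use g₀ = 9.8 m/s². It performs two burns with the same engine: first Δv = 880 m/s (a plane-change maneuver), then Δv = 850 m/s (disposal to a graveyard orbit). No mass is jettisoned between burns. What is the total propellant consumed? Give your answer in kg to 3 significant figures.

total propellant consumed ≈ 102 kg

v_e = Isp · g₀ = 2748 × 9.8 = 26930.4 m/s.
After the first burn: m = 1640 × exp(−880/26930.4) = 1640 × 0.96785 = 1,587.27 kg.
After the second burn: m = 1,587.27 × exp(−850/26930.4) = 1,587.27 × 0.96893 = 1,537.95 kg.
Total propellant = m₀ − m_final = 1640 − 1,537.95 = 102.05 kg.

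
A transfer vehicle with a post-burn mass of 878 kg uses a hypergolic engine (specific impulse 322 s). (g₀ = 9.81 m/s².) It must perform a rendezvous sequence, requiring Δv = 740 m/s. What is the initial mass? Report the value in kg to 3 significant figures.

initial mass ≈ 1110 kg

v_e = Isp · g₀ = 322 × 9.81 = 3158.8 m/s.
m₀/m_f = exp(Δv / v_e) = exp(740 / 3158.8) = exp(0.2343) = 1.2640.
m₀ = m_f × 1.2640 = 878 × 1.2640 = 1,109.79 kg.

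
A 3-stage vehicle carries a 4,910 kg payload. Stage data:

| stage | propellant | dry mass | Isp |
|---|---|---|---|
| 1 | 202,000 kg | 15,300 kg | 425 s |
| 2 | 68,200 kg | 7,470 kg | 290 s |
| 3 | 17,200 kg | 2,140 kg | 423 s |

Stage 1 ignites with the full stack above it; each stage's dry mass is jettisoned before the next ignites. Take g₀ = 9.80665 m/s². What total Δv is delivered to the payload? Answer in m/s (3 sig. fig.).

Ignition mass of stage 1 = 202,000+15,300 + 68,200+7,470 + 17,200+2,140 + 4,910 = 317,220 kg.
Stage 1: m₀ = 317,220 kg, m_f = 317,220 − 202,000 = 115,220 kg; Δv = 425×9.80665×ln(2.753) = 4167.8×1.0128 ≈ 4221 m/s.
Stage 2: m₀ = 99,920 kg, m_f = 99,920 − 68,200 = 31,720 kg; Δv = 290×9.80665×ln(3.15) = 2843.9×1.1474 ≈ 3263 m/s.
Stage 3: m₀ = 24,250 kg, m_f = 24,250 − 17,200 = 7,050 kg; Δv = 423×9.80665×ln(3.44) = 4148.2×1.2354 ≈ 5125 m/s.
Total Δv = 4221 + 3263 + 5125 = 12609 m/s.

Δv ≈ 12600 m/s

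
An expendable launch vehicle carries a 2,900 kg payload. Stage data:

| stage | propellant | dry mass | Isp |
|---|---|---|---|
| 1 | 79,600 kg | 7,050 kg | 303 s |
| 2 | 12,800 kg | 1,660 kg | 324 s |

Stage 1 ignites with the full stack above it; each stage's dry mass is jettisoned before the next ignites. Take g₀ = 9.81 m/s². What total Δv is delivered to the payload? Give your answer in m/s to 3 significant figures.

Ignition mass of stage 1 = 79,600+7,050 + 12,800+1,660 + 2,900 = 104,010 kg.
Stage 1: m₀ = 104,010 kg, m_f = 104,010 − 79,600 = 24,410 kg; Δv = 303×9.81×ln(4.261) = 2972.4×1.4495 ≈ 4309 m/s.
Stage 2: m₀ = 17,360 kg, m_f = 17,360 − 12,800 = 4,560 kg; Δv = 324×9.81×ln(3.807) = 3178.4×1.3368 ≈ 4249 m/s.
Total Δv = 4309 + 4249 = 8558 m/s.

Δv ≈ 8560 m/s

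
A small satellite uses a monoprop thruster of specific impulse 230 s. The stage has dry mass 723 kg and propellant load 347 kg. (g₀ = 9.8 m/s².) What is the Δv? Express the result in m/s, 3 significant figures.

Δv ≈ 884 m/s

v_e = Isp · g₀ = 230 × 9.8 = 2254.0 m/s.
m₀ = m_dry + m_prop = 723 + 347 = 1,070 kg.
Δv = v_e · ln(m₀/m_f) = 2254.0 × ln(1.48) = 2254.0 × 0.3920 ≈ 883.6 m/s.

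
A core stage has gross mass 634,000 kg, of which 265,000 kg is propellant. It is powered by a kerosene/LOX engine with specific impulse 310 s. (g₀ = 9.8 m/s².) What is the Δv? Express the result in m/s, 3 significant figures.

Δv ≈ 1640 m/s

v_e = Isp · g₀ = 310 × 9.8 = 3038.0 m/s.
m_f = m₀ − m_prop = 634,000 − 265,000 = 369,000 kg.
Δv = v_e · ln(m₀/m_f) = 3038.0 × ln(1.718) = 3038.0 × 0.5413 ≈ 1644.3 m/s.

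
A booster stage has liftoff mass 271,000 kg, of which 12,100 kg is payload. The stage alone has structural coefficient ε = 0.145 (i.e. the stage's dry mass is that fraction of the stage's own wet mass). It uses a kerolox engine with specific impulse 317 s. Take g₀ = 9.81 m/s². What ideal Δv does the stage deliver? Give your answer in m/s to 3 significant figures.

Δv ≈ 5280 m/s

Stage wet mass = m₀ − payload = 271,000 − 12,100 = 258,900 kg.
Stage dry mass = ε × stage wet mass = 0.145 × 258,900 = 37,540.5 kg.
Burnout mass m_f = stage dry + payload = 37,540.5 + 12,100 = 49,640.5 kg.
v_e = Isp · g₀ = 317 × 9.81 = 3109.8 m/s.
Rocket equation: Δv = v_e · ln(271,000/49,640.5) = 3109.8 × ln(5.459) = 3109.8 × 1.6973 ≈ 5278 m/s.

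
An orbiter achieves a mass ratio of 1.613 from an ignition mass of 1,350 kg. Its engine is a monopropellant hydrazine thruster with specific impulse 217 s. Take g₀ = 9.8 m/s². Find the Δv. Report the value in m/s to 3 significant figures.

v_e = Isp · g₀ = 217 × 9.8 = 2126.6 m/s.
Δv = v_e · ln(1.613) = 2126.6 × 0.4781 ≈ 1016.7 m/s.

Δv ≈ 1020 m/s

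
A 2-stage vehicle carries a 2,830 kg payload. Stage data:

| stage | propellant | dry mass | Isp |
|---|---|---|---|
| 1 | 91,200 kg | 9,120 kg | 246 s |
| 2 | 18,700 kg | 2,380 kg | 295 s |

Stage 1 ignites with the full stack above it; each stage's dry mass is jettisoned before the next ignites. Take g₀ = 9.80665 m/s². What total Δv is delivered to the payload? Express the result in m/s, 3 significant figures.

Ignition mass of stage 1 = 91,200+9,120 + 18,700+2,380 + 2,830 = 124,230 kg.
Stage 1: m₀ = 124,230 kg, m_f = 124,230 − 91,200 = 33,030 kg; Δv = 246×9.80665×ln(3.761) = 2412.4×1.3247 ≈ 3196 m/s.
Stage 2: m₀ = 23,910 kg, m_f = 23,910 − 18,700 = 5,210 kg; Δv = 295×9.80665×ln(4.589) = 2893.0×1.5237 ≈ 4408 m/s.
Total Δv = 3196 + 4408 = 7604 m/s.

Δv ≈ 7600 m/s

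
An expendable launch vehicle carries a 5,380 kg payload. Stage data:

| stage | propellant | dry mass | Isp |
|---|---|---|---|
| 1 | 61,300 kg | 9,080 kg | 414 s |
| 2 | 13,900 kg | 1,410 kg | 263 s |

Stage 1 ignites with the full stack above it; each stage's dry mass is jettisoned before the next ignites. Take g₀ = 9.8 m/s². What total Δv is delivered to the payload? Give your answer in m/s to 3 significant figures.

Ignition mass of stage 1 = 61,300+9,080 + 13,900+1,410 + 5,380 = 91,070 kg.
Stage 1: m₀ = 91,070 kg, m_f = 91,070 − 61,300 = 29,770 kg; Δv = 414×9.8×ln(3.059) = 4057.2×1.1181 ≈ 4536 m/s.
Stage 2: m₀ = 20,690 kg, m_f = 20,690 − 13,900 = 6,790 kg; Δv = 263×9.8×ln(3.047) = 2577.4×1.1142 ≈ 2872 m/s.
Total Δv = 4536 + 2872 = 7408 m/s.

Δv ≈ 7410 m/s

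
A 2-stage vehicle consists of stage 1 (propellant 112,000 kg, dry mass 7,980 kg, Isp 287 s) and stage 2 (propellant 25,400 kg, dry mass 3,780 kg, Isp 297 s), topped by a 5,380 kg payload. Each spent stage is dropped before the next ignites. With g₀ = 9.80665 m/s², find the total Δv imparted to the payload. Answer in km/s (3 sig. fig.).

Ignition mass of stage 1 = 112,000+7,980 + 25,400+3,780 + 5,380 = 154,540 kg.
Stage 1: m₀ = 154,540 kg, m_f = 154,540 − 112,000 = 42,540 kg; Δv = 287×9.80665×ln(3.633) = 2814.5×1.2900 ≈ 3631 m/s.
Stage 2: m₀ = 34,560 kg, m_f = 34,560 − 25,400 = 9,160 kg; Δv = 297×9.80665×ln(3.773) = 2912.6×1.3279 ≈ 3867 m/s.
Total Δv = 3631 + 3867 = 7498 m/s.

Δv ≈ 7.50 km/s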